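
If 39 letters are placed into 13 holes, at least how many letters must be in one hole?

By the pigeonhole principle: ceiling(39/13).

Final answer: 3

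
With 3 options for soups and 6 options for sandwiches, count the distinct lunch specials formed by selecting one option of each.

By the multiplication principle: 3 x 6.

Final answer: 18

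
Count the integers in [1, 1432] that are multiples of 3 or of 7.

Multiples of 3: 477. Multiples of 7: 204. Of both (lcm=21): 68.
By inclusion-exclusion: 477 + 204 - 68.

Final answer: 613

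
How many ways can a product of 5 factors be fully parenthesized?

The structures are counted by the Catalan number C_n. Here n = 5 - 1 = 4.
C_n = (2n)!/(n!(n+1)!), so C_{4} = 8!/(4! x 5!) = C(8,4)/5 = 70/5.

Final answer: C_{4} = 14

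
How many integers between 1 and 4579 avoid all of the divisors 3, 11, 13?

|div by 3|=1526, |div by 11|=416, |div by 13|=352.
|div by 3&11|=138, |div by 3&13|=117, |div by 11&13|=32, |div by all|=10.
By inclusion-exclusion, divisible by at least one: 1526+416+352-138-117-32+10 = 2017.
Not divisible by any: 4579 - 2017.

Final answer: 2562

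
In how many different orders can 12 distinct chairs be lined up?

The number of ways to arrange 12 distinct objects is 12!.

Final answer: 12! = 479001600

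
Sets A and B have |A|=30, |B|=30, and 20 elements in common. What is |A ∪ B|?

|A union B| = |A| + |B| - |A intersect B| = 30 + 30 - 20.

Final answer: 40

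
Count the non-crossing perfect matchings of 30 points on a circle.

This is a standard Catalan-number count: the answer is C_n. Here n = 30/2 = 15.
C_n = C(2n,n) - C(2n,n+1), so C_{15} = C(30,15) - C(30,16) = 155117520 - 145422675.

Final answer: C_{15} = 9694845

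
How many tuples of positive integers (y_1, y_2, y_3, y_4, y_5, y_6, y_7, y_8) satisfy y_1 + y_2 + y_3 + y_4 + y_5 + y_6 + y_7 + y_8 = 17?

Substitute y'_i = y_i - 1 (so y'_i >= 0). Then sum y'_i = 17 - 8 = 9.
Stars and bars: C(9+8-1, 8-1) = C(16,7).

Final answer: C(16,7) = 11440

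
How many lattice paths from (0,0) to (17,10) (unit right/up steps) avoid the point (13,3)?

Total paths to (17,10): C(27,10) = 8436285.
Paths through (13,3): C(16,3) x C(11,7) = 184800.
Avoiding (13,3): 8436285 - 184800.

Final answer: 8251485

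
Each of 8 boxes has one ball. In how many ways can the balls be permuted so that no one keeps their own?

D(n) = (n-1)(D(n-1) + D(n-2)), D(0)=1, D(1)=0.
D(2) = 1 x (0 + 1) = 1
D(3) = 2 x (1 + 0) = 2
D(4) = 3 x (2 + 1) = 9
D(5) = 4 x (9 + 2) = 44
D(6) = 5 x (44 + 9) = 265
D(7) = 6 x (265 + 44) = 1854
D(8) = 7 x (D(7) + D(6)) = 7 x (1854 + 265)

Final answer: D(8) = 14833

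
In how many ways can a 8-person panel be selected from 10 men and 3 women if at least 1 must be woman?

Sum over valid woman counts:
C(3,1)C(10,7) = 360
C(3,2)C(10,6) = 630
C(3,3)C(10,5) = 252
Total: 360 + 630 + 252.

Final answer: 1242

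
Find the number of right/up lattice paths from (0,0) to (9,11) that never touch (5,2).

Total paths to (9,11): C(20,11) = 167960.
Paths through (5,2): C(7,2) x C(13,9) = 15015.
Avoiding (5,2): 167960 - 15015.

Final answer: 152945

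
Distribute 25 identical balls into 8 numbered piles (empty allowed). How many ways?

Stars and bars: C(n+k-1, k-1) = C(32,7).

Final answer: C(32,7) = 3365856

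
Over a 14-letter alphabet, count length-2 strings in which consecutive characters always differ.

Let g(n) count such strings. g(1) = 14, and each valid string of length n-1 extends in 13 ways (any symbol but the last), so g(n) = 13 g(n-1).
Total: g(2) = 14 x 13^1.

Final answer: 14 x 13^{1} = 182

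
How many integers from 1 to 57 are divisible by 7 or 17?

Multiples of 7: 8. Multiples of 17: 3. Of both (lcm=119): 0.
By inclusion-exclusion: 8 + 3 - 0.

Final answer: 11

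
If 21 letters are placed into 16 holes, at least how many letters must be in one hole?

By the pigeonhole principle: ceiling(21/16).

Final answer: 2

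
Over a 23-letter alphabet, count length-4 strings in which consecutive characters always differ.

First character: 23 choices. Each subsequent: 22 choices (must differ from the previous one).
Total: 23 x 22^3.

Final answer: 23 x 22^{3} = 244904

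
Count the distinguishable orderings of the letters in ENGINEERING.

Letters (E:3, G:2, I:2, N:3, R:1). Total letters: 11.
Permutations = 11!/(3! x 3! x 2! x 2!).

Final answer: 277200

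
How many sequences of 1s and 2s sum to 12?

Let f(n) count the ways. The last step is size 1 or 2, so f(n) = f(n-1) + f(n-2) with f(1)=1, f(2)=2.
Building up term by term: f(1)=1, f(2)=2, f(3)=3, f(4)=5, f(5)=8, f(6)=13, f(7)=21, f(8)=34, f(9)=55, f(10)=89, f(11)=144, f(12)=233.

Final answer: 233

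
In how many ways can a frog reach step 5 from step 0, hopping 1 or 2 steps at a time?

Let f(n) count the ways. The last step is size 1 or 2, so f(n) = f(n-1) + f(n-2) with f(1)=1, f(2)=2.
Computing successive values: f(1)=1, f(2)=2, f(3)=3, f(4)=5, f(5)=8.

Final answer: 8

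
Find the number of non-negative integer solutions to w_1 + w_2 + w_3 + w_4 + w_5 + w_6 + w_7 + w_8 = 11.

Stars and bars with 11 stars and 7 bars:
C(11+8-1, 8-1) = C(18,7).

Final answer: C(18,7) = 31824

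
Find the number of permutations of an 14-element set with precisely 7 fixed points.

Choose which 7 elements are fixed: C(14,7) = 3432.
Derange the remaining 7 using D(j) = (j-1)(D(j-1) + D(j-2)), D(0)=1, D(1)=0: D(2)=1, D(3)=2, D(4)=9, D(5)=44, D(6)=265, D(7)=1854.
Total: 3432 x 1854.

Final answer: C(14,7) D(7) = 6362928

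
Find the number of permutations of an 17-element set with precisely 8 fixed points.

Choose which 8 elements are fixed: C(17,8) = 24310.
Derange the remaining 9 using D(j) = (j-1)(D(j-1) + D(j-2)), D(0)=1, D(1)=0: D(2)=1, D(3)=2, D(4)=9, D(5)=44, D(6)=265, D(7)=1854, D(8)=14833, D(9)=133496.
Total: 24310 x 133496.

Final answer: C(17,8) D(9) = 3245287760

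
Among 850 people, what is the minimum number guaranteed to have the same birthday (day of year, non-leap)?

There are 365 possible values for birthday (day of year, non-leap). With 850 people and 365 categories, by pigeonhole: ceiling(850/365).

Final answer: 3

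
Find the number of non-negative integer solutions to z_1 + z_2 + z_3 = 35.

Stars and bars with 35 stars and 2 bars:
C(35+3-1, 3-1) = C(37,2).

Final answer: C(37,2) = 666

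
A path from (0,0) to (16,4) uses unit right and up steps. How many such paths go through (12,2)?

Paths (0,0)->(12,2): C(14,2) = 91.
Paths (12,2)->(16,4): C(6,2) = 15.
By multiplication principle: 91 x 15.

Final answer: 1365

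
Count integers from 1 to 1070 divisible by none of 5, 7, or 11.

|div by 5|=214, |div by 7|=152, |div by 11|=97.
|div by 5&7|=30, |div by 5&11|=19, |div by 7&11|=13, |div by all|=2.
By inclusion-exclusion, divisible by at least one: 214+152+97-30-19-13+2 = 403.
Not divisible by any: 1070 - 403.

Final answer: 667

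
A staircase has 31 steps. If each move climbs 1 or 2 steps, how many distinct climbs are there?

Let f(n) count the ways. The last step is size 1 or 2, so f(n) = f(n-1) + f(n-2) with f(1)=1, f(2)=2.
Building up term by term: f(1)=1, f(2)=2, f(3)=3, f(4)=5, f(5)=8, f(6)=13, f(7)=21, f(8)=34, f(9)=55, f(10)=89, f(11)=144, f(12)=233, f(13)=377, f(14)=610, f(15)=987, f(16)=1597, f(17)=2584, f(18)=4181, f(19)=6765, f(20)=10946, f(21)=17711, f(22)=28657, f(23)=46368, f(24)=75025, f(25)=121393, f(26)=196418, f(27)=317811, f(28)=514229, f(29)=832040, f(30)=1346269, f(31)=2178309.

Final answer: 2178309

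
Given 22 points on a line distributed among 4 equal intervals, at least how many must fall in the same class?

By pigeonhole with 22 objects and 4 categories: ceiling(22/4).

Final answer: 6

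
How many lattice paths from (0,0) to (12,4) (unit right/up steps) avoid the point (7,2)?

Total paths to (12,4): C(16,4) = 1820.
Paths through (7,2): C(9,2) x C(7,2) = 756.
Avoiding (7,2): 1820 - 756.

Final answer: 1064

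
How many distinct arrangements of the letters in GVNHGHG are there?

Letters (G:3, H:2, N:1, V:1). Total letters: 7.
Permutations = 7!/(3! x 2!).

Final answer: 420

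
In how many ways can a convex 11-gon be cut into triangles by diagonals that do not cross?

This is counted by the nth Catalan number C_n. Here n = 11 - 2 = 9.
C_n = C(2n,n)/(n+1), so C_{9} = C(18,9)/10 = 48620/10.

Final answer: C_{9} = 4862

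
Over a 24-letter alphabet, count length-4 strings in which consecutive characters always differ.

Let g(n) count such strings. g(1) = 24, and each valid string of length n-1 extends in 23 ways (any symbol but the last), so g(n) = 23 g(n-1).
Total: g(4) = 24 x 23^3.

Final answer: 24 x 23^{3} = 292008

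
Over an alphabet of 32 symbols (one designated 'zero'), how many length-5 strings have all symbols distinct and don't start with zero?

First digit: 31 (nonzero). Second: 31 (not first). Third: 30, etc.
Total: 31 x 31 x 30 x 29 x 28.

Final answer: 23409960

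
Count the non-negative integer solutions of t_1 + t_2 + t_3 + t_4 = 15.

Stars and bars with 15 stars and 3 bars:
C(15+4-1, 4-1) = C(18,3).

Final answer: C(18,3) = 816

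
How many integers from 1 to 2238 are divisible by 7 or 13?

Multiples of 7: 319. Multiples of 13: 172. Of both (lcm=91): 24.
By inclusion-exclusion: 319 + 172 - 24.

Final answer: 467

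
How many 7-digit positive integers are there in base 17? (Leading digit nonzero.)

Leading digit: 16 options (nonzero). Other 6 digit(s): 17 options each.
Total: 16 x 17^6.

Final answer: 386201104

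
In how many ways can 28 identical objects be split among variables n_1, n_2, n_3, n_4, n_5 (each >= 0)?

Stars and bars with 28 stars and 4 bars:
C(28+5-1, 5-1) = C(32,4).

Final answer: C(32,4) = 35960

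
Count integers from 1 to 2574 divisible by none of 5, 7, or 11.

|div by 5|=514, |div by 7|=367, |div by 11|=234.
|div by 5&7|=73, |div by 5&11|=46, |div by 7&11|=33, |div by all|=6.
By inclusion-exclusion, divisible by at least one: 514+367+234-73-46-33+6 = 969.
Not divisible by any: 2574 - 969.

Final answer: 1605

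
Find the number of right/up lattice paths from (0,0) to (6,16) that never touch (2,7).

Total paths to (6,16): C(22,16) = 74613.
Paths through (2,7): C(9,7) x C(13,9) = 25740.
Avoiding (2,7): 74613 - 25740.

Final answer: 48873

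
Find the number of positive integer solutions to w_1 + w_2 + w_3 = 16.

Substitute w'_i = w_i - 1 (so w'_i >= 0). Then sum w'_i = 16 - 3 = 13.
Stars and bars: C(13+3-1, 3-1) = C(15,2).

Final answer: C(15,2) = 105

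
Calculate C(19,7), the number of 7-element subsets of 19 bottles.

C(19,7) = 19!/(7! x (19-7)!).

Final answer: C(19,7) = 50388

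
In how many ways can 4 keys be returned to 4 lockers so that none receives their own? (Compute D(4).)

Use the recurrence D(n) = (n-1)(D(n-1) + D(n-2)) with D(0)=1, D(1)=0.
D(2) = 1 x (0 + 1) = 1
D(3) = 2 x (1 + 0) = 2
D(4) = 3 x (D(3) + D(2)) = 3 x (2 + 1)

Final answer: D(4) = 9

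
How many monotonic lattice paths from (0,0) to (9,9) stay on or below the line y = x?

Total monotonic paths to (9,9): C(18,9) = 48620.
By the reflection principle, paths that go above the diagonal number C(18,10) = 43758.
Valid Dyck paths: 48620 - 43758.
(Check: C(18,9) - C(18,10) = C(18,9)/10, the Catalan number C_{9}.)

Final answer: C_{9} = 4862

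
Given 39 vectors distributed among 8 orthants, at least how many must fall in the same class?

By pigeonhole with 39 objects and 8 categories: ceiling(39/8).

Final answer: 5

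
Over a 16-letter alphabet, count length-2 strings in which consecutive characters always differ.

Let g(n) count such strings. g(1) = 16, and each valid string of length n-1 extends in 15 ways (any symbol but the last), so g(n) = 15 g(n-1).
Total: g(2) = 16 x 15^1.

Final answer: 16 x 15^{1} = 240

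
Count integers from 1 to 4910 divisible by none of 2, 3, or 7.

|div by 2|=2455, |div by 3|=1636, |div by 7|=701.
|div by 2&3|=818, |div by 2&7|=350, |div by 3&7|=233, |div by all|=116.
By inclusion-exclusion, divisible by at least one: 2455+1636+701-818-350-233+116 = 3507.
Not divisible by any: 4910 - 3507.

Final answer: 1403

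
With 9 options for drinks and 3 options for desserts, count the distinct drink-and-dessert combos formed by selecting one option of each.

By the multiplication principle: 9 x 3.

Final answer: 27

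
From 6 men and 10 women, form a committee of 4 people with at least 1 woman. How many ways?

Sum over valid woman counts:
C(10,1)C(6,3) = 200
C(10,2)C(6,2) = 675
C(10,3)C(6,1) = 720
C(10,4)C(6,0) = 210
Total: 200 + 675 + 720 + 210.

Final answer: 1805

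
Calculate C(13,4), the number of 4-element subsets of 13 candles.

C(13,4) = 13!/(4! x (13-4)!).

Final answer: C(13,4) = 715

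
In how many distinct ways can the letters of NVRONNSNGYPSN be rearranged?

Letters (G:1, N:5, O:1, P:1, R:1, S:2, V:1, Y:1). Total letters: 13.
Permutations = 13!/(5! x 2!).

Final answer: 25945920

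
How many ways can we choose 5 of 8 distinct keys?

C(8,5) = 8!/(5! x 3!).

Final answer: \binom{8}{5} = 56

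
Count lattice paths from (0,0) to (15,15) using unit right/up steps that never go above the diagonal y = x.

Total monotonic paths to (15,15): C(30,15) = 155117520.
A path is bad iff it touches y = x + 1; reflecting its initial segment maps bad paths bijectively onto all paths to (14,16), of which there are C(30,16) = 145422675.
Valid Dyck paths: 155117520 - 145422675.
(Check: C(30,15) - C(30,16) = C(30,15)/16, the Catalan number C_{15}.)

Final answer: C_{15} = 9694845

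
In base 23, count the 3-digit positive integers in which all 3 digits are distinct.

First digit: 22 (nonzero). Second: 22 (not first). Third: 21, etc.
Total: 22 x 22 x 21.

Final answer: 10164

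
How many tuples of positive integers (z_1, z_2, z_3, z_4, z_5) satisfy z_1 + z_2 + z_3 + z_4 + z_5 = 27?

Substitute z'_i = z_i - 1 (so z'_i >= 0). Then sum z'_i = 27 - 5 = 22.
Stars and bars: C(22+5-1, 5-1) = C(26,4).

Final answer: C(26,4) = 14950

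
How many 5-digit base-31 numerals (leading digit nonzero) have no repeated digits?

The leading digit has 30 choices (anything but zero); the next has 30 (anything but the first), then 29, and so on, one fewer each time.
Total: 30 x 30 x 29 x 28 x 27.

Final answer: 19731600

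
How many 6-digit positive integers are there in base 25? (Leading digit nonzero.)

Leading digit: 24 options (nonzero). Other 5 digit(s): 25 options each.
Total: 24 x 25^5.

Final answer: 234375000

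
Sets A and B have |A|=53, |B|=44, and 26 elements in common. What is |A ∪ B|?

|A union B| = |A| + |B| - |A intersect B| = 53 + 44 - 26.

Final answer: 71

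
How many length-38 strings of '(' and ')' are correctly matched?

The structures are counted by the Catalan number C_n. Here n = 19 (pairs).
Using C_0 = 1 and C_(k+1) = C_k x 2(2k+1)/(k+2), build up term by term: C_1=1, C_2=2, C_3=5, C_4=14, C_5=42, C_6=132, C_7=429, C_8=1430, C_9=4862, C_10=16796, C_11=58786, C_12=208012, C_13=742900, C_14=2674440, C_15=9694845, C_16=35357670, C_17=129644790, C_18=477638700, C_19=1767263190.

Final answer: C_{19} = 1767263190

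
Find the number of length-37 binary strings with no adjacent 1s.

Classify by the final bit: ...0 gives a(n-1) strings, ...01 gives a(n-2) strings. Thus a(n) = a(n-1) + a(n-2) with a(1)=2, a(2)=3.
Iterating the recurrence: a(1)=2, a(2)=3, a(3)=5, a(4)=8, a(5)=13, a(6)=21, a(7)=34, a(8)=55, a(9)=89, a(10)=144, a(11)=233, a(12)=377, a(13)=610, a(14)=987, a(15)=1597, a(16)=2584, a(17)=4181, a(18)=6765, a(19)=10946, a(20)=17711, a(21)=28657, a(22)=46368, a(23)=75025, a(24)=121393, a(25)=196418, a(26)=317811, a(27)=514229, a(28)=832040, a(29)=1346269, a(30)=2178309, a(31)=3524578, a(32)=5702887, a(33)=9227465, a(34)=14930352, a(35)=24157817, a(36)=39088169, a(37)=63245986.

Final answer: 63245986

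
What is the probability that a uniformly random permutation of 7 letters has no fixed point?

Derangements satisfy D(n) = (n-1)(D(n-1) + D(n-2)), starting from D(0)=1, D(1)=0.
Building up: D(2)=1, D(3)=2, D(4)=9, D(5)=44, D(6)=265, D(7)=1854.
Total arrangements: 7! = 5040.
Probability = D(7)/7! = 103/280.

Final answer: D(7)/7! = 1854/5040 = 0.367857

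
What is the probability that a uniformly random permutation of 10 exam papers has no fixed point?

D(n) = (n-1)(D(n-1) + D(n-2)), D(0)=1, D(1)=0.
Building up: D(2)=1, D(3)=2, D(4)=9, D(5)=44, D(6)=265, D(7)=1854, D(8)=14833, D(9)=133496, D(10)=1334961.
Total arrangements: 10! = 3628800.
Probability = D(10)/10! = 16481/44800.

Final answer: D(10)/10! = 1334961/3628800 = 0.367879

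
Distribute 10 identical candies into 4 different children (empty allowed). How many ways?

Stars and bars: C(n+k-1, k-1) = C(13,3).

Final answer: C(13,3) = 286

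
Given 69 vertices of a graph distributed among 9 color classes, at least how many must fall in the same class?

By pigeonhole with 69 objects and 9 categories: ceiling(69/9).

Final answer: 8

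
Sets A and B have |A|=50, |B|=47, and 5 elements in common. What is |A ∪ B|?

|A union B| = |A| + |B| - |A intersect B| = 50 + 47 - 5.

Final answer: 92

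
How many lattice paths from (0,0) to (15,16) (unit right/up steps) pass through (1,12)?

Paths (0,0)->(1,12): C(13,12) = 13.
Paths (1,12)->(15,16): C(18,4) = 3060.
By multiplication principle: 13 x 3060.

Final answer: 39780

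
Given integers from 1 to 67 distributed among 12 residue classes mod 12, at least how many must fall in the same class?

By pigeonhole with 67 objects and 12 categories: ceiling(67/12).

Final answer: 6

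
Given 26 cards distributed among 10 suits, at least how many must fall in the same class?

By pigeonhole with 26 objects and 10 categories: ceiling(26/10).

Final answer: 3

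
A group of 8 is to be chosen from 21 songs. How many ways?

C(21,8) = 21!/(8! x (21-8)!).

Final answer: C(21,8) = 203490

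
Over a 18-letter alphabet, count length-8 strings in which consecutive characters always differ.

First character: 18 choices. Each subsequent: 17 choices (must differ from the previous one).
Total: 18 x 17^7.

Final answer: 18 x 17^{7} = 7386096114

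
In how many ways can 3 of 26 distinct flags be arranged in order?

P(26,3) = 26!/(26-3)! = 26!/23!.

Final answer: P(26,3) = 15600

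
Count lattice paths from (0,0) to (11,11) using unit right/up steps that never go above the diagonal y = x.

Total monotonic paths to (11,11): C(22,11) = 705432.
Paths that cross above y=x (reflection bijection): C(22,12) = 646646.
Valid Dyck paths: 705432 - 646646.
(This is the Catalan number C_{11}.)

Final answer: C_{11} = 58786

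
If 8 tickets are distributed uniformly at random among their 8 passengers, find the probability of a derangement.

Use the recurrence D(n) = (n-1)(D(n-1) + D(n-2)) with D(0)=1, D(1)=0.
Building up: D(2)=1, D(3)=2, D(4)=9, D(5)=44, D(6)=265, D(7)=1854, D(8)=14833.
Total arrangements: 8! = 40320.
Probability = D(8)/8! = 2119/5760.

Final answer: D(8)/8! = 14833/40320 = 0.367882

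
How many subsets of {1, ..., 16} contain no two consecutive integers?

Condition on whether n belongs to the subset: if not, any valid subset of {1, ..., n-1} works (a(n-1)); if so, n-1 is excluded and the rest is a valid subset of {1, ..., n-2} (a(n-2)). Hence a(n) = a(n-1) + a(n-2), a(1)=2, a(2)=3.
Building up term by term: a(1)=2, a(2)=3, a(3)=5, a(4)=8, a(5)=13, a(6)=21, a(7)=34, a(8)=55, a(9)=89, a(10)=144, a(11)=233, a(12)=377, a(13)=610, a(14)=987, a(15)=1597, a(16)=2584.

Final answer: 2584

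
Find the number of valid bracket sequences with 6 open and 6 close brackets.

The structures are counted by the Catalan number C_n. Here n = 6 (pairs).
C_n = C(2n,n)/(n+1), so C_{6} = C(12,6)/7 = 924/7.

Final answer: C_{6} = 132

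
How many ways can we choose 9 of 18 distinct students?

C(18,9) = 18!/(9! x 9!).

Final answer: \binom{18}{9} = 48620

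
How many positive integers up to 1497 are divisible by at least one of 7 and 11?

Multiples of 7: 213. Multiples of 11: 136. Of both (lcm=77): 19.
By inclusion-exclusion: 213 + 136 - 19.

Final answer: 330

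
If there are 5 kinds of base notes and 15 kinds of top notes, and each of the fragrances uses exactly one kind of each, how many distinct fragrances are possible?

By the multiplication principle: 5 x 15.

Final answer: 75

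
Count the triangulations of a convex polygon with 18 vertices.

This is counted by the nth Catalan number C_n. Here n = 18 - 2 = 16.
C_n = C(2n,n) - C(2n,n+1), so C_{16} = C(32,16) - C(32,17) = 601080390 - 565722720.

Final answer: C_{16} = 35357670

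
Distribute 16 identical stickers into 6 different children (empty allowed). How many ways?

Stars and bars: C(n+k-1, k-1) = C(21,5).

Final answer: C(21,5) = 20349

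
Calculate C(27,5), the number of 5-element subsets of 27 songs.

C(27,5) = 27!/(5! x 22!).

Final answer: \binom{27}{5} = 80730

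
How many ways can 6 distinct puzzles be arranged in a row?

The number of ways to arrange 6 distinct objects is 6!.

Final answer: 6! = 720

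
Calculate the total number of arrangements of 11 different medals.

The number of ways to arrange 11 distinct objects is 11!.

Final answer: 11! = 39916800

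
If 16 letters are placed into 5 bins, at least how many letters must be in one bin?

By the pigeonhole principle: ceiling(16/5).

Final answer: 4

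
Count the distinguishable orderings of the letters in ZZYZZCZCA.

Letters (A:1, C:2, Y:1, Z:5). Total letters: 9.
Permutations = 9!/(5! x 2!).

Final answer: 1512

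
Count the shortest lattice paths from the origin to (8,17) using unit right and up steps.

Each path has 8 right steps and 17 up steps in some order (25 steps total).
Choose which 17 of the 25 steps are up: C(25,17).

Final answer: C(25,17) = 1081575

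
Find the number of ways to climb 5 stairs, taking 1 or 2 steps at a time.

Let f(n) be the number of climbs. Removing the last move (1 or 2 steps) gives f(n) = f(n-1) + f(n-2); base cases f(1)=1, f(2)=2.
Computing successive values: f(1)=1, f(2)=2, f(3)=3, f(4)=5, f(5)=8.

Final answer: 8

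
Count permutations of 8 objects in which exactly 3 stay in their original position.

Choose which 3 elements are fixed: C(8,3) = 56.
Derange the remaining 5 using D(j) = (j-1)(D(j-1) + D(j-2)), D(0)=1, D(1)=0: D(2)=1, D(3)=2, D(4)=9, D(5)=44.
Total: 56 x 44.

Final answer: C(8,3) D(5) = 2464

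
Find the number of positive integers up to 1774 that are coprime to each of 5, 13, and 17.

|div by 5|=354, |div by 13|=136, |div by 17|=104.
|div by 5&13|=27, |div by 5&17|=20, |div by 13&17|=8, |div by all|=1.
By inclusion-exclusion, divisible by at least one: 354+136+104-27-20-8+1 = 540.
Not divisible by any: 1774 - 540.

Final answer: 1234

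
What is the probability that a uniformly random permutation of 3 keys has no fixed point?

Derangements satisfy D(n) = (n-1)(D(n-1) + D(n-2)), starting from D(0)=1, D(1)=0.
Building up: D(2)=1, D(3)=2.
Total arrangements: 3! = 6.
Probability = D(3)/3! = 1/3.

Final answer: D(3)/3! = 2/6 = 0.333333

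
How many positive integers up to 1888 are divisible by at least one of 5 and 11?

Multiples of 5: 377. Multiples of 11: 171. Of both (lcm=55): 34.
By inclusion-exclusion: 377 + 171 - 34.

Final answer: 514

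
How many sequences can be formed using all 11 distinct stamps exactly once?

The number of ways to arrange 11 distinct objects is 11!.

Final answer: 11! = 39916800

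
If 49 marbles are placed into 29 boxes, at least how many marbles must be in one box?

By the pigeonhole principle: ceiling(49/29).

Final answer: 2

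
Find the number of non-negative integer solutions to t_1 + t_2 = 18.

Stars and bars with 18 stars and 1 bars:
C(18+2-1, 2-1) = C(19,1).

Final answer: C(19,1) = 19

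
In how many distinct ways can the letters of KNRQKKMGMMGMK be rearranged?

Letters (G:2, K:4, M:4, N:1, Q:1, R:1). Total letters: 13.
Permutations = 13!/(4! x 4! x 2!).

Final answer: 5405400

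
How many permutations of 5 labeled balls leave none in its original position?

Use the recurrence D(n) = (n-1)(D(n-1) + D(n-2)) with D(0)=1, D(1)=0.
D(2) = 1 x (0 + 1) = 1
D(3) = 2 x (1 + 0) = 2
D(4) = 3 x (2 + 1) = 9
D(5) = 4 x (D(4) + D(3)) = 4 x (9 + 2)

Final answer: D(5) = 44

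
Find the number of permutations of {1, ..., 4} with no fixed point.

D(n) = (n-1)(D(n-1) + D(n-2)), D(0)=1, D(1)=0.
Building up: D(2)=1, D(3)=2.
D(4) = 3 x (D(3) + D(2)) = 3 x (2 + 1).

Final answer: D(4) = 9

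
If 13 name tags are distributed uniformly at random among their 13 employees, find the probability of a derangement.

D(n) = (n-1)(D(n-1) + D(n-2)), D(0)=1, D(1)=0.
Building up: D(2)=1, D(3)=2, D(4)=9, D(5)=44, D(6)=265, D(7)=1854, D(8)=14833, D(9)=133496, D(10)=1334961, D(11)=14684570, D(12)=176214841, D(13)=2290792932.
Total arrangements: 13! = 6227020800.
Probability = D(13)/13! = 63633137/172972800.

Final answer: D(13)/13! = 2290792932/6227020800 = 0.367879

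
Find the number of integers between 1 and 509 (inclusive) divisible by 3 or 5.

Multiples of 3: 169. Multiples of 5: 101. Of both (lcm=15): 33.
By inclusion-exclusion: 169 + 101 - 33.

Final answer: 237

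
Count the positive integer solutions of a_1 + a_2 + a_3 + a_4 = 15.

Substitute a'_i = a_i - 1 (so a'_i >= 0). Then sum a'_i = 15 - 4 = 11.
Stars and bars: C(11+4-1, 4-1) = C(14,3).

Final answer: C(14,3) = 364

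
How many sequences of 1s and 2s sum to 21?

Let f(n) count the ways. The last step is size 1 or 2, so f(n) = f(n-1) + f(n-2) with f(1)=1, f(2)=2.
Computing successive values: f(1)=1, f(2)=2, f(3)=3, f(4)=5, f(5)=8, f(6)=13, f(7)=21, f(8)=34, f(9)=55, f(10)=89, f(11)=144, f(12)=233, f(13)=377, f(14)=610, f(15)=987, f(16)=1597, f(17)=2584, f(18)=4181, f(19)=6765, f(20)=10946, f(21)=17711.

Final answer: 17711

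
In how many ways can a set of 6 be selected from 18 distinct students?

C(18,6) = 18!/(6! x 12!).

Final answer: \binom{18}{6} = 18564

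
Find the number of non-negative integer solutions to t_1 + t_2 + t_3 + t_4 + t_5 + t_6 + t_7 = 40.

Stars and bars with 40 stars and 6 bars:
C(40+7-1, 7-1) = C(46,6).

Final answer: C(46,6) = 9366819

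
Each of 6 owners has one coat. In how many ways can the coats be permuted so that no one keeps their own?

Derangements satisfy D(n) = (n-1)(D(n-1) + D(n-2)), starting from D(0)=1, D(1)=0.
D(2) = 1 x (0 + 1) = 1
D(3) = 2 x (1 + 0) = 2
D(4) = 3 x (2 + 1) = 9
D(5) = 4 x (9 + 2) = 44
D(6) = 5 x (D(5) + D(4)) = 5 x (44 + 9)

Final answer: D(6) = 265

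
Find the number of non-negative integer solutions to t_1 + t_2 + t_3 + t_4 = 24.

Stars and bars with 24 stars and 3 bars:
C(24+4-1, 4-1) = C(27,3).

Final answer: C(27,3) = 2925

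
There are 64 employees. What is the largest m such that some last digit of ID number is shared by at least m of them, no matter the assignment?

There are 10 possible values for last digit of ID number. With 64 employees and 10 categories, by pigeonhole: ceiling(64/10).

Final answer: 7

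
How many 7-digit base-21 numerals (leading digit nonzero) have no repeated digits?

The leading digit has 20 choices (anything but zero); the next has 20 (anything but the first), then 19, and so on, one fewer each time.
Total: 20 x 20 x 19 x 18 x 17 x 16 x 15.

Final answer: 558144000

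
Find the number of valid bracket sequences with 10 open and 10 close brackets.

This is a standard Catalan-number count: the answer is C_n. Here n = 10 (pairs).
C_n = C(2n,n) - C(2n,n+1), so C_{10} = C(20,10) - C(20,11) = 184756 - 167960.

Final answer: C_{10} = 16796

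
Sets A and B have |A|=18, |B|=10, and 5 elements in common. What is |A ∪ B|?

|A union B| = |A| + |B| - |A intersect B| = 18 + 10 - 5.

Final answer: 23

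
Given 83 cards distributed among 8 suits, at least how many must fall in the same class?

By pigeonhole with 83 objects and 8 categories: ceiling(83/8).

Final answer: 11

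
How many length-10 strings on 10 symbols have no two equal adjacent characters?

Let g(n) count such strings. g(1) = 10, and each valid string of length n-1 extends in 9 ways (any symbol but the last), so g(n) = 9 g(n-1).
Total: g(10) = 10 x 9^9.

Final answer: 10 x 9^{9} = 3874204890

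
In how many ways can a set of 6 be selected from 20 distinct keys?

C(20,6) = 20!/(6! x 14!).

Final answer: \binom{20}{6} = 38760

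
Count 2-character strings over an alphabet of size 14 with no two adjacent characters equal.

Let g(n) count such strings. g(1) = 14, and each valid string of length n-1 extends in 13 ways (any symbol but the last), so g(n) = 13 g(n-1).
Total: g(2) = 14 x 13^1.

Final answer: 14 x 13^{1} = 182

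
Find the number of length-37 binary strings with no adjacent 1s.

Let a(n) count valid strings. If the last bit is 0 the prefix is any valid string of length n-1; if it is 1 the string must end in 01 with a valid prefix of length n-2. So a(n) = a(n-1) + a(n-2), a(1)=2, a(2)=3.
Iterating the recurrence: a(1)=2, a(2)=3, a(3)=5, a(4)=8, a(5)=13, a(6)=21, a(7)=34, a(8)=55, a(9)=89, a(10)=144, a(11)=233, a(12)=377, a(13)=610, a(14)=987, a(15)=1597, a(16)=2584, a(17)=4181, a(18)=6765, a(19)=10946, a(20)=17711, a(21)=28657, a(22)=46368, a(23)=75025, a(24)=121393, a(25)=196418, a(26)=317811, a(27)=514229, a(28)=832040, a(29)=1346269, a(30)=2178309, a(31)=3524578, a(32)=5702887, a(33)=9227465, a(34)=14930352, a(35)=24157817, a(36)=39088169, a(37)=63245986.

Final answer: 63245986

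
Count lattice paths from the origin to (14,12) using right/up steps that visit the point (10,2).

Paths (0,0)->(10,2): C(12,2) = 66.
Paths (10,2)->(14,12): C(14,10) = 1001.
By multiplication principle: 66 x 1001.

Final answer: 66066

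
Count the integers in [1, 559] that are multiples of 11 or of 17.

Multiples of 11: 50. Multiples of 17: 32. Of both (lcm=187): 2.
By inclusion-exclusion: 50 + 32 - 2.

Final answer: 80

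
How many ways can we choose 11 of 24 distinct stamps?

C(24,11) = 24!/(11! x 13!).

Final answer: \binom{24}{11} = 2496144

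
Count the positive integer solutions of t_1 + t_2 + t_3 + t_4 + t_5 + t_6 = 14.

Substitute t'_i = t_i - 1 (so t'_i >= 0). Then sum t'_i = 14 - 6 = 8.
Stars and bars: C(8+6-1, 6-1) = C(13,5).

Final answer: C(13,5) = 1287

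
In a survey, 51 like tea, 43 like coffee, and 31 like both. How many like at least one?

|A union B| = |A| + |B| - |A intersect B| = 51 + 43 - 31.

Final answer: 63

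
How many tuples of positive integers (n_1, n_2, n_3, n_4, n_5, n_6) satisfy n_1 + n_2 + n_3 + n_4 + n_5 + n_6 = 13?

Substitute n'_i = n_i - 1 (so n'_i >= 0). Then sum n'_i = 13 - 6 = 7.
Stars and bars: C(7+6-1, 6-1) = C(12,5).

Final answer: C(12,5) = 792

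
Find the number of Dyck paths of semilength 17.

Total monotonic paths to (17,17): C(34,17) = 2333606220.
Paths that cross above y=x (reflection bijection): C(34,18) = 2203961430.
Valid Dyck paths: 2333606220 - 2203961430.
(These counts are the Catalan numbers.)

Final answer: C_{17} = 129644790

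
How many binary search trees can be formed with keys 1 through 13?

The structures are counted by the Catalan number C_n. Here n = 13.
C_n = (2n)!/(n!(n+1)!), so C_{13} = 26!/(13! x 14!) = C(26,13)/14 = 10400600/14.

Final answer: C_{13} = 742900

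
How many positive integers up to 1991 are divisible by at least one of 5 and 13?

Multiples of 5: 398. Multiples of 13: 153. Of both (lcm=65): 30.
By inclusion-exclusion: 398 + 153 - 30.

Final answer: 521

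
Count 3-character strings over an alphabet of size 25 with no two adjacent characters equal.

Let g(n) count such strings. g(1) = 25, and each valid string of length n-1 extends in 24 ways (any symbol but the last), so g(n) = 24 g(n-1).
Total: g(3) = 25 x 24^2.

Final answer: 25 x 24^{2} = 14400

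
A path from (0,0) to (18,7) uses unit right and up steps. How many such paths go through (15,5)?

Paths (0,0)->(15,5): C(20,5) = 15504.
Paths (15,5)->(18,7): C(5,2) = 10.
By multiplication principle: 15504 x 10.

Final answer: 155040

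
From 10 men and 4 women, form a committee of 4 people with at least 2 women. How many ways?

Sum over valid woman counts:
C(4,2)C(10,2) = 270
C(4,3)C(10,1) = 40
C(4,4)C(10,0) = 1
Total: 270 + 40 + 1.

Final answer: 311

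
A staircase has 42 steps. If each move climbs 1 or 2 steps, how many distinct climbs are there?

Let f(n) be the number of climbs. Removing the last move (1 or 2 steps) gives f(n) = f(n-1) + f(n-2); base cases f(1)=1, f(2)=2.
Iterating the recurrence: f(1)=1, f(2)=2, f(3)=3, f(4)=5, f(5)=8, f(6)=13, f(7)=21, f(8)=34, f(9)=55, f(10)=89, f(11)=144, f(12)=233, f(13)=377, f(14)=610, f(15)=987, f(16)=1597, f(17)=2584, f(18)=4181, f(19)=6765, f(20)=10946, f(21)=17711, f(22)=28657, f(23)=46368, f(24)=75025, f(25)=121393, f(26)=196418, f(27)=317811, f(28)=514229, f(29)=832040, f(30)=1346269, f(31)=2178309, f(32)=3524578, f(33)=5702887, f(34)=9227465, f(35)=14930352, f(36)=24157817, f(37)=39088169, f(38)=63245986, f(39)=102334155, f(40)=165580141, f(41)=267914296, f(42)=433494437.

Final answer: 433494437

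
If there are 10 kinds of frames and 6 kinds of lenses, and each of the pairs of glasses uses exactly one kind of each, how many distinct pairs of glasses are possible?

By the multiplication principle: 10 x 6.

Final answer: 60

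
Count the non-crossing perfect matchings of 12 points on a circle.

This is counted by the nth Catalan number C_n. Here n = 12/2 = 6.
C_n = (2n)!/(n!(n+1)!), so C_{6} = 12!/(6! x 7!) = C(12,6)/7 = 924/7.

Final answer: C_{6} = 132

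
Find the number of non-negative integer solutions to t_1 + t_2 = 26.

Stars and bars with 26 stars and 1 bars:
C(26+2-1, 2-1) = C(27,1).

Final answer: C(27,1) = 27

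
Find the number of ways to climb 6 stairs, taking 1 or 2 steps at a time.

Let f(n) count the ways. The last step is size 1 or 2, so f(n) = f(n-1) + f(n-2) with f(1)=1, f(2)=2.
Computing successive values: f(1)=1, f(2)=2, f(3)=3, f(4)=5, f(5)=8, f(6)=13.

Final answer: 13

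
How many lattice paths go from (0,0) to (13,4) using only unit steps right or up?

Each path has 13 right steps and 4 up steps in some order (17 steps total).
Choose which 4 of the 17 steps are up: C(17,4).

Final answer: C(17,4) = 2380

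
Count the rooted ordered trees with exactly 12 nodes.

This is counted by the nth Catalan number C_n. Here n = 12 - 1 = 11.
C_n = C(2n,n) - C(2n,n+1), so C_{11} = C(22,11) - C(22,12) = 705432 - 646646.

Final answer: C_{11} = 58786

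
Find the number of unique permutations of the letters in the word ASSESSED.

Letters (A:1, D:1, E:2, S:4). Total letters: 8.
Permutations = 8!/(4! x 2!).

Final answer: 840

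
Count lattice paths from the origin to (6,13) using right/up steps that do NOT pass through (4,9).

Total paths to (6,13): C(19,13) = 27132.
Paths through (4,9): C(13,9) x C(6,4) = 10725.
Avoiding (4,9): 27132 - 10725.

Final answer: 16407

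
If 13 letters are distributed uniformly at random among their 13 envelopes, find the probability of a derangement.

D(n) = (n-1)(D(n-1) + D(n-2)), D(0)=1, D(1)=0.
Building up: D(2)=1, D(3)=2, D(4)=9, D(5)=44, D(6)=265, D(7)=1854, D(8)=14833, D(9)=133496, D(10)=1334961, D(11)=14684570, D(12)=176214841, D(13)=2290792932.
Total arrangements: 13! = 6227020800.
Probability = D(13)/13! = 63633137/172972800.

Final answer: D(13)/13! = 2290792932/6227020800 = 0.367879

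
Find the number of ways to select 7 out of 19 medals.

C(19,7) = 19!/(7! x 12!).

Final answer: \binom{19}{7} = 50388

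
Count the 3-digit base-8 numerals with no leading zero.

In base 8, the leading digit has 7 choices (1..7); each of the remaining 2 digits has 8 choices.
Total: 7 x 8^2.

Final answer: 448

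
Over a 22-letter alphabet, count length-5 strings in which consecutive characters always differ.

Let g(n) count such strings. g(1) = 22, and each valid string of length n-1 extends in 21 ways (any symbol but the last), so g(n) = 21 g(n-1).
Total: g(5) = 22 x 21^4.

Final answer: 22 x 21^{4} = 4278582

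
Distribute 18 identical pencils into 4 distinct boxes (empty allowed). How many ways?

Stars and bars: C(n+k-1, k-1) = C(21,3).

Final answer: C(21,3) = 1330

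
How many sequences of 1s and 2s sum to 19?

Condition on the final move: it is a 1-step (f(n-1) ways to get there) or a 2-step (f(n-2) ways), so f(n) = f(n-1) + f(n-2), with f(1)=1, f(2)=2.
Computing successive values: f(1)=1, f(2)=2, f(3)=3, f(4)=5, f(5)=8, f(6)=13, f(7)=21, f(8)=34, f(9)=55, f(10)=89, f(11)=144, f(12)=233, f(13)=377, f(14)=610, f(15)=987, f(16)=1597, f(17)=2584, f(18)=4181, f(19)=6765.

Final answer: 6765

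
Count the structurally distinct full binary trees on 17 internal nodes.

This is a standard Catalan-number count: the answer is C_n. Here n = 17.
C_n = C(2n,n) - C(2n,n+1), so C_{17} = C(34,17) - C(34,18) = 2333606220 - 2203961430.

Final answer: C_{17} = 129644790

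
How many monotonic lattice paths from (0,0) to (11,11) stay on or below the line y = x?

Total monotonic paths to (11,11): C(22,11) = 705432.
Paths that cross above y=x (reflection bijection): C(22,12) = 646646.
Valid Dyck paths: 705432 - 646646.
(These counts are the Catalan numbers.)

Final answer: C_{11} = 58786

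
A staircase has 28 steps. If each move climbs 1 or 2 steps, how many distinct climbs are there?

Let f(n) be the number of climbs. Removing the last move (1 or 2 steps) gives f(n) = f(n-1) + f(n-2); base cases f(1)=1, f(2)=2.
Building up term by term: f(1)=1, f(2)=2, f(3)=3, f(4)=5, f(5)=8, f(6)=13, f(7)=21, f(8)=34, f(9)=55, f(10)=89, f(11)=144, f(12)=233, f(13)=377, f(14)=610, f(15)=987, f(16)=1597, f(17)=2584, f(18)=4181, f(19)=6765, f(20)=10946, f(21)=17711, f(22)=28657, f(23)=46368, f(24)=75025, f(25)=121393, f(26)=196418, f(27)=317811, f(28)=514229.

Final answer: 514229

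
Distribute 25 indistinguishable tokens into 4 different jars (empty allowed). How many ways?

Stars and bars: C(n+k-1, k-1) = C(28,3).

Final answer: C(28,3) = 3276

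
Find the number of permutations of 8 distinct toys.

The number of ways to arrange 8 distinct objects is 8!.

Final answer: 8! = 40320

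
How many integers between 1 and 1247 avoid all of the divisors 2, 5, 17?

|div by 2|=623, |div by 5|=249, |div by 17|=73.
|div by 2&5|=124, |div by 2&17|=36, |div by 5&17|=14, |div by all|=7.
By inclusion-exclusion, divisible by at least one: 623+249+73-124-36-14+7 = 778.
Not divisible by any: 1247 - 778.

Final answer: 469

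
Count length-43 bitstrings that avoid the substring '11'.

Let a(n) count valid strings. If the last bit is 0 the prefix is any valid string of length n-1; if it is 1 the string must end in 01 with a valid prefix of length n-2. So a(n) = a(n-1) + a(n-2), a(1)=2, a(2)=3.
Computing successive values: a(1)=2, a(2)=3, a(3)=5, a(4)=8, a(5)=13, a(6)=21, a(7)=34, a(8)=55, a(9)=89, a(10)=144, a(11)=233, a(12)=377, a(13)=610, a(14)=987, a(15)=1597, a(16)=2584, a(17)=4181, a(18)=6765, a(19)=10946, a(20)=17711, a(21)=28657, a(22)=46368, a(23)=75025, a(24)=121393, a(25)=196418, a(26)=317811, a(27)=514229, a(28)=832040, a(29)=1346269, a(30)=2178309, a(31)=3524578, a(32)=5702887, a(33)=9227465, a(34)=14930352, a(35)=24157817, a(36)=39088169, a(37)=63245986, a(38)=102334155, a(39)=165580141, a(40)=267914296, a(41)=433494437, a(42)=701408733, a(43)=1134903170.

Final answer: 1134903170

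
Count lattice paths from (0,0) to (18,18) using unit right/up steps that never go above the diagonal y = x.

Total monotonic paths to (18,18): C(36,18) = 9075135300.
A path is bad iff it touches y = x + 1; reflecting its initial segment maps bad paths bijectively onto all paths to (17,19), of which there are C(36,19) = 8597496600.
Valid Dyck paths: 9075135300 - 8597496600.
(This is the Catalan number C_{18}.)

Final answer: C_{18} = 477638700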